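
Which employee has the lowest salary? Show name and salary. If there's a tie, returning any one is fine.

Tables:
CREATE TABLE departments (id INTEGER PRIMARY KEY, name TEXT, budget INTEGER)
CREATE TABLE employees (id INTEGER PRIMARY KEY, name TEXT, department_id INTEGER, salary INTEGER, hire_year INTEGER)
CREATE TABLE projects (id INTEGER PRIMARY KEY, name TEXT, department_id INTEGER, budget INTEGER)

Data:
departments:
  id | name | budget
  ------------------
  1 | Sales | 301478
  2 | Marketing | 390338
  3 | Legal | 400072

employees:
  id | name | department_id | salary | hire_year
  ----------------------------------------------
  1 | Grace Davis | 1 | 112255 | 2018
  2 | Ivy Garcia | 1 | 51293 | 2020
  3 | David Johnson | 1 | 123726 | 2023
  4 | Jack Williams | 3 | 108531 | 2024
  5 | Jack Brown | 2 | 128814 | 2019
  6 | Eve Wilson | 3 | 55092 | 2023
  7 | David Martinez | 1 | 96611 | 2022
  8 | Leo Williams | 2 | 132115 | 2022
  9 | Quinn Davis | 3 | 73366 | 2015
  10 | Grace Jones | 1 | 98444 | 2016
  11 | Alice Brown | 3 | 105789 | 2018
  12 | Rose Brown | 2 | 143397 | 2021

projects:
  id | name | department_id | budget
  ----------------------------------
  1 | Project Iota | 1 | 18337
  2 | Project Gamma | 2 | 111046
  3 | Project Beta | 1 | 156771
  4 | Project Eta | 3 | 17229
SELECT name, salary FROM employees ORDER BY salary ASC LIMIT 1

Execution result:
name | salary
Ivy Garcia | 51293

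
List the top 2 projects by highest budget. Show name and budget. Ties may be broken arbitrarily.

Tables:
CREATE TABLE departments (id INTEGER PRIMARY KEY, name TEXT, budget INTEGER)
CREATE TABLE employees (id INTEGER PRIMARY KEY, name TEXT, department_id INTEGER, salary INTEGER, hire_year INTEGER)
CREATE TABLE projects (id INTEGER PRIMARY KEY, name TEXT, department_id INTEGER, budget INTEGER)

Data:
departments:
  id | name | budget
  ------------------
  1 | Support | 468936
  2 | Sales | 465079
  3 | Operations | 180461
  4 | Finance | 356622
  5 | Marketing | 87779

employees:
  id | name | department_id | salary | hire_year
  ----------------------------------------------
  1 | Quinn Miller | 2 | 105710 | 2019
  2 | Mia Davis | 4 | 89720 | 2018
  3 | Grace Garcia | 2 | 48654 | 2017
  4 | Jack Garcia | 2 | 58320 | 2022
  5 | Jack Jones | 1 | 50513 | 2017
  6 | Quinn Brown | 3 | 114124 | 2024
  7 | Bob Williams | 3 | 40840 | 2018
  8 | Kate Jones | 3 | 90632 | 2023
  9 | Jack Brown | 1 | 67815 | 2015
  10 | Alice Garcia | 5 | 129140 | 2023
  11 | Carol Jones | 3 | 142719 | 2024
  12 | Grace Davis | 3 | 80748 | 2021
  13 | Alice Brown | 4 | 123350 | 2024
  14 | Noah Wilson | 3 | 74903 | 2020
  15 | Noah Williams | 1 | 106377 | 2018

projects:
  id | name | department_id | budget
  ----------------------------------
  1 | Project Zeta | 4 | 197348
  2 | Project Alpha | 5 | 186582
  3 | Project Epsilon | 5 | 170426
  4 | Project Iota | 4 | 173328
SELECT name, budget FROM projects ORDER BY budget DESC LIMIT 2

Execution result:
name | budget
Project Zeta | 197348
Project Alpha | 186582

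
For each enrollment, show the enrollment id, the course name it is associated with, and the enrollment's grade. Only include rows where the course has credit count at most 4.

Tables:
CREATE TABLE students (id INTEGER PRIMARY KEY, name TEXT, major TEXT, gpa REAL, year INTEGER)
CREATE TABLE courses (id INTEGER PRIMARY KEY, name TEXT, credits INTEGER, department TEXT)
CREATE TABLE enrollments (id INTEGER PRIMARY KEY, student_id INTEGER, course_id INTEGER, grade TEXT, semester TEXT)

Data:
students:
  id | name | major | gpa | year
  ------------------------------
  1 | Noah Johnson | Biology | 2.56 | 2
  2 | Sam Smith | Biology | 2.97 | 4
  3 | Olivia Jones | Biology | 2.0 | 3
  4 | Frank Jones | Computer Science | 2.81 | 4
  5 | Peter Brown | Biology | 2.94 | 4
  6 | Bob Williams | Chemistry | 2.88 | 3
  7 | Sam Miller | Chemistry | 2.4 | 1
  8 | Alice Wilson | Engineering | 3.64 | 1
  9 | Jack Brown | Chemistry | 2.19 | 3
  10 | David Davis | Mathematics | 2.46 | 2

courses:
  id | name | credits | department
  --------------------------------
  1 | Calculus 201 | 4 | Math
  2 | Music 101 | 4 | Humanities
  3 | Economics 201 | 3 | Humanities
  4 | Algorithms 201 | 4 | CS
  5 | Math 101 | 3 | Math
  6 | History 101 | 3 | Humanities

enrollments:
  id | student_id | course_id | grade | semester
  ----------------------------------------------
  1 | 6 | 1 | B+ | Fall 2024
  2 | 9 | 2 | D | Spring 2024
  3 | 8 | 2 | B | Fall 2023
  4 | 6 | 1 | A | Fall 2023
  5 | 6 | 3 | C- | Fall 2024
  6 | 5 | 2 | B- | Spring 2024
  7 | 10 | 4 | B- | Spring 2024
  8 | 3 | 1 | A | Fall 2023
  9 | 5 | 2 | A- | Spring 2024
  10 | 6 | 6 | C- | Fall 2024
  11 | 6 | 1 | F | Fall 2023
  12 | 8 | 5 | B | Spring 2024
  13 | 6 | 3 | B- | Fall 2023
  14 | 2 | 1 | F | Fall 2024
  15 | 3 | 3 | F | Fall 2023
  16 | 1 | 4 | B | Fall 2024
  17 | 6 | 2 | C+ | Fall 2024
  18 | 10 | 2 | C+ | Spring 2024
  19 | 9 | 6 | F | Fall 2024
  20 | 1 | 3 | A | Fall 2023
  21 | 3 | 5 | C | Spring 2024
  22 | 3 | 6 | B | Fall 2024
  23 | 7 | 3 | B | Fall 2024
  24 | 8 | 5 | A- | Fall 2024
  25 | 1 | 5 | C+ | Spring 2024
SELECT c.id, p.name AS course, c.grade FROM enrollments c JOIN courses p ON c.course_id = p.id WHERE p.credits <= 4

Execution result:
id | course | grade
1 | Calculus 201 | B+
2 | Music 101 | D
3 | Music 101 | B
4 | Calculus 201 | A
5 | Economics 201 | C-
6 | Music 101 | B-
7 | Algorithms 201 | B-
8 | Calculus 201 | A
9 | Music 101 | A-
10 | History 101 | C-
11 | Calculus 201 | F
12 | Math 101 | B
13 | Economics 201 | B-
14 | Calculus 201 | F
15 | Economics 201 | F
16 | Algorithms 201 | B
17 | Music 101 | C+
18 | Music 101 | C+
19 | History 101 | F
20 | Economics 201 | A
21 | Math 101 | C
22 | History 101 | B
23 | Economics 201 | B
24 | Math 101 | A-
25 | Math 101 | C+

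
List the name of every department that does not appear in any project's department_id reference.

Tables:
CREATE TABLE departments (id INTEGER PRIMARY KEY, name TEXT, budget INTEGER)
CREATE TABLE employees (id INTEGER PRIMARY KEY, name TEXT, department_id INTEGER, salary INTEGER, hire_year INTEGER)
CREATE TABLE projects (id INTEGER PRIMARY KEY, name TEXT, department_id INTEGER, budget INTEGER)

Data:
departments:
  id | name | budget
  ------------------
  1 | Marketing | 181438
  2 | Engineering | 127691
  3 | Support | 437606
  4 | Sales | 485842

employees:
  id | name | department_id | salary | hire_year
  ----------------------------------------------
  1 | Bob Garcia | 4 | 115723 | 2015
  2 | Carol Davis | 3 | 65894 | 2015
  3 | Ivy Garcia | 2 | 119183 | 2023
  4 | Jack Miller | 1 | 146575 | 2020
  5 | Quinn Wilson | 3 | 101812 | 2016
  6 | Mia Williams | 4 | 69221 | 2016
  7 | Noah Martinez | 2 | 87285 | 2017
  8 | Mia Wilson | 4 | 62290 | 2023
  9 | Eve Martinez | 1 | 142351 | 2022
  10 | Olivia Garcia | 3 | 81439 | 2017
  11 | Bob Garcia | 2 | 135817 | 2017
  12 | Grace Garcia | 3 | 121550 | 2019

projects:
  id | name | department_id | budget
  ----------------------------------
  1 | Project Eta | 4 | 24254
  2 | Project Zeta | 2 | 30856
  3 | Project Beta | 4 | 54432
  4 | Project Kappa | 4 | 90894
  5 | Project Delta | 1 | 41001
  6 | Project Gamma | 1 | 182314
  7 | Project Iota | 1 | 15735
SELECT p.name FROM departments p LEFT JOIN projects c ON c.department_id = p.id WHERE c.id IS NULL

Execution result:
Support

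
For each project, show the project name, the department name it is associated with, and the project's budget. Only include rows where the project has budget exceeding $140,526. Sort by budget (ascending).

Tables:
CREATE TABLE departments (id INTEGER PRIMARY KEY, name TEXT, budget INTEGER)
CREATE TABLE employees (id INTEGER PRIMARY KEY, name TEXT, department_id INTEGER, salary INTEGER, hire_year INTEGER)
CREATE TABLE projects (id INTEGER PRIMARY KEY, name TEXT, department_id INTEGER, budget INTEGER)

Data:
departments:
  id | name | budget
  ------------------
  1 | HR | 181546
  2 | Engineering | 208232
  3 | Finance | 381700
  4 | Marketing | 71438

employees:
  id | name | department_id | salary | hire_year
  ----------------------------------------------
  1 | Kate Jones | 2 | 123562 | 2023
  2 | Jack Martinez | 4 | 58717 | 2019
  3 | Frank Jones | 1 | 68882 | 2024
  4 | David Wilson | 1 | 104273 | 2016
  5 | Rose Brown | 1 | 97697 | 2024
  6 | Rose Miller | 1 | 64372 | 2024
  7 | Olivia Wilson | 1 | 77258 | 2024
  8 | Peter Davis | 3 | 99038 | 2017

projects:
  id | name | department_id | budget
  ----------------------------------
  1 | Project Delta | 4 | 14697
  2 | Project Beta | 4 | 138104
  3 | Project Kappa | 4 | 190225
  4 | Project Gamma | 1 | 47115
SELECT c.name, p.name AS department, c.budget FROM projects c JOIN departments p ON c.department_id = p.id WHERE c.budget > 140526 ORDER BY c.budget ASC

Execution result:
name | department | budget
Project Kappa | Marketing | 190225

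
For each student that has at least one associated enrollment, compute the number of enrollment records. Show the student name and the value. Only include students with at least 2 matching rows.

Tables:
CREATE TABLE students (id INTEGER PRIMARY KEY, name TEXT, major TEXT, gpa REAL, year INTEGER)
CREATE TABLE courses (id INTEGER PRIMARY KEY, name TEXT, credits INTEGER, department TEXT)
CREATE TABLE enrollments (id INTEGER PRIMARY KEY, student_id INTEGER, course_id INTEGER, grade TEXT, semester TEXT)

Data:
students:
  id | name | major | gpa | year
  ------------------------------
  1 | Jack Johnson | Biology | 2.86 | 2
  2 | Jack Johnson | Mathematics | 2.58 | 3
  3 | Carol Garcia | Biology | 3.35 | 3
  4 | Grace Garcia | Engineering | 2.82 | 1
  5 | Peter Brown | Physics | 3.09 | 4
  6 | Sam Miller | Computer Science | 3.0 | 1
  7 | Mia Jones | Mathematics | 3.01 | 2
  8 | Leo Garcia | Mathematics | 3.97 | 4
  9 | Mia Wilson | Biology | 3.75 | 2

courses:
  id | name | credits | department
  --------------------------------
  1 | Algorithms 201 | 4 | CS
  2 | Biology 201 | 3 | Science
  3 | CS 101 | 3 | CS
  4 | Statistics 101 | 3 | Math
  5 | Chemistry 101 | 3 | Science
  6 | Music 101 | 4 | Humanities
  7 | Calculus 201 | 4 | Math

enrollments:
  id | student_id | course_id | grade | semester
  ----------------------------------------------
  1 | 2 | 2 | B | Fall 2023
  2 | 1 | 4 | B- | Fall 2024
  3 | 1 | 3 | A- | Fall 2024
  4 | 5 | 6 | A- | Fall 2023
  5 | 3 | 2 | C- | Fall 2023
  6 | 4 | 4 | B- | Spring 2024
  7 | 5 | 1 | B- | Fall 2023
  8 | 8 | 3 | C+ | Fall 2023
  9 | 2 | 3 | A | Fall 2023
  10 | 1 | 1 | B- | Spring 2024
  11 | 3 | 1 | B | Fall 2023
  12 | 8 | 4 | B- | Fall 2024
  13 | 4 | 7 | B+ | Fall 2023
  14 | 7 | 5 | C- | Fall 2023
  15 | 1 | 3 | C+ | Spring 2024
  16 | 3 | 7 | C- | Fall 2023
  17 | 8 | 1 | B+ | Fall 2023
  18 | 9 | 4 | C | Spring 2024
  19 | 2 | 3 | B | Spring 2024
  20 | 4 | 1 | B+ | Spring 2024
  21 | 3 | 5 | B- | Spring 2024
SELECT p.name, COUNT(*) AS n FROM enrollments c JOIN students p ON c.student_id = p.id GROUP BY p.id, p.name HAVING COUNT(*) >= 2

Execution result:
name | n
Jack Johnson | 4
Jack Johnson | 3
Carol Garcia | 4
Grace Garcia | 3
Peter Brown | 2
Leo Garcia | 3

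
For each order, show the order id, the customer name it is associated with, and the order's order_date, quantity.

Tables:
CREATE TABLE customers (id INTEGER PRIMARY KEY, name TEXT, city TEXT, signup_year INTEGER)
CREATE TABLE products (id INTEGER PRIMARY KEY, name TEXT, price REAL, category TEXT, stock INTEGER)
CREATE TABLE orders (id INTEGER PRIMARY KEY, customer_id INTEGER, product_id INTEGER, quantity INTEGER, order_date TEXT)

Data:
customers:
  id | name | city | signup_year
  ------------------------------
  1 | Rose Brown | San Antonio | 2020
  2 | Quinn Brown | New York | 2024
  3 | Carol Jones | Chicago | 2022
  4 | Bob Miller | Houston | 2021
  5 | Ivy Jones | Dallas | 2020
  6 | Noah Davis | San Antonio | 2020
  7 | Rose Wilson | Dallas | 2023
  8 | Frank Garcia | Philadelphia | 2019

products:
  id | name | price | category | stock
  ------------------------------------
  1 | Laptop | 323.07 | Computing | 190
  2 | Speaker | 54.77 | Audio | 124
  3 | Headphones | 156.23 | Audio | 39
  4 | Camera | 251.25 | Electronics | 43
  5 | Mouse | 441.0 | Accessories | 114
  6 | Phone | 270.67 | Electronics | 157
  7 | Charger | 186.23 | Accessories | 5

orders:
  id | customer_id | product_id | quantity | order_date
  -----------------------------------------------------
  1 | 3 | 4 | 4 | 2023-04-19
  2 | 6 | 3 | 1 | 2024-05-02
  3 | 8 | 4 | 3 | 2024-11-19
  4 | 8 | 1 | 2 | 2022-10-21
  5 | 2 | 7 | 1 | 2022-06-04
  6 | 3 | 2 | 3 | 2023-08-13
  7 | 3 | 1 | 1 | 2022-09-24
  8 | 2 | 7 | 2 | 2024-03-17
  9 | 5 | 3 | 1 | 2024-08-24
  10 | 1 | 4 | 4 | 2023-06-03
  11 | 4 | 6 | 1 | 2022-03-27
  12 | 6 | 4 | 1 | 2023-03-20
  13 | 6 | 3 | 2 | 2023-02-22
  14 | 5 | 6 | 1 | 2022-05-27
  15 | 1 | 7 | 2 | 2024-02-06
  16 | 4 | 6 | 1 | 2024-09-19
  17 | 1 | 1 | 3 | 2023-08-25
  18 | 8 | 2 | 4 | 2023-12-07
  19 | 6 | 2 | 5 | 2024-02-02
SELECT c.id, p.name AS customer, c.order_date, c.quantity FROM orders c JOIN customers p ON c.customer_id = p.id

Execution result:
id | customer | order_date | quantity
1 | Carol Jones | 2023-04-19 | 4
2 | Noah Davis | 2024-05-02 | 1
3 | Frank Garcia | 2024-11-19 | 3
4 | Frank Garcia | 2022-10-21 | 2
5 | Quinn Brown | 2022-06-04 | 1
6 | Carol Jones | 2023-08-13 | 3
7 | Carol Jones | 2022-09-24 | 1
8 | Quinn Brown | 2024-03-17 | 2
9 | Ivy Jones | 2024-08-24 | 1
10 | Rose Brown | 2023-06-03 | 4
11 | Bob Miller | 2022-03-27 | 1
12 | Noah Davis | 2023-03-20 | 1
13 | Noah Davis | 2023-02-22 | 2
14 | Ivy Jones | 2022-05-27 | 1
15 | Rose Brown | 2024-02-06 | 2
16 | Bob Miller | 2024-09-19 | 1
17 | Rose Brown | 2023-08-25 | 3
18 | Frank Garcia | 2023-12-07 | 4
19 | Noah Davis | 2024-02-02 | 5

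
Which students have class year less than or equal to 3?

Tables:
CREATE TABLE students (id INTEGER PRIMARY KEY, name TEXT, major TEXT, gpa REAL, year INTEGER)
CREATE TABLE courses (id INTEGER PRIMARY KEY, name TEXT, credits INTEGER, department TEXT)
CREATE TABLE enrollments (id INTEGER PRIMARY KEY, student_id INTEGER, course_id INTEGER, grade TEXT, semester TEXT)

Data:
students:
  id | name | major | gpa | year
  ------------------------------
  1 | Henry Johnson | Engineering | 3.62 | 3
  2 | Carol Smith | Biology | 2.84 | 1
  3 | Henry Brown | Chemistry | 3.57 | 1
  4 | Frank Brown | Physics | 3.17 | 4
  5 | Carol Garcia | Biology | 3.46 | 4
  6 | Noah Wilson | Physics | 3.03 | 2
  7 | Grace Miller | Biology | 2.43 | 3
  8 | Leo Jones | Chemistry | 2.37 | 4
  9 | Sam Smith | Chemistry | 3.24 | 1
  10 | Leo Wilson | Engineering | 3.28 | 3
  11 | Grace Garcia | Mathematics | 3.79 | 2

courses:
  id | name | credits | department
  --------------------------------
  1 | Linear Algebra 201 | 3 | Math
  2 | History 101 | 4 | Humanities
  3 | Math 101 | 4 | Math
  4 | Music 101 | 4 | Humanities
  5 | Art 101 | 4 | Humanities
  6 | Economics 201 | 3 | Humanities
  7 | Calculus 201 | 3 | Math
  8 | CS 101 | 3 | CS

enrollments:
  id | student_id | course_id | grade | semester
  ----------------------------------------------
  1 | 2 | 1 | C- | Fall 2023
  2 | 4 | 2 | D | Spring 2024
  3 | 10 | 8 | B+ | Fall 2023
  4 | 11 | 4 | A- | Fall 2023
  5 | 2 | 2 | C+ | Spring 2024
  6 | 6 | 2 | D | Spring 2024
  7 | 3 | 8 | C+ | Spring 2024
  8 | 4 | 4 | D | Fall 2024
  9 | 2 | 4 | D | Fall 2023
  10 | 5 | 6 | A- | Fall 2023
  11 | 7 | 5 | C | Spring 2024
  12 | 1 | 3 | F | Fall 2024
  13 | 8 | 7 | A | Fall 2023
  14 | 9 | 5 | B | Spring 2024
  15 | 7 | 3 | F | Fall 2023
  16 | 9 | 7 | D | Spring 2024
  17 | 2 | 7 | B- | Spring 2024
SELECT name, year FROM students WHERE year <= 3

Execution result:
name | year
Henry Johnson | 3
Carol Smith | 1
Henry Brown | 1
Noah Wilson | 2
Grace Miller | 3
Sam Smith | 1
Leo Wilson | 3
Grace Garcia | 2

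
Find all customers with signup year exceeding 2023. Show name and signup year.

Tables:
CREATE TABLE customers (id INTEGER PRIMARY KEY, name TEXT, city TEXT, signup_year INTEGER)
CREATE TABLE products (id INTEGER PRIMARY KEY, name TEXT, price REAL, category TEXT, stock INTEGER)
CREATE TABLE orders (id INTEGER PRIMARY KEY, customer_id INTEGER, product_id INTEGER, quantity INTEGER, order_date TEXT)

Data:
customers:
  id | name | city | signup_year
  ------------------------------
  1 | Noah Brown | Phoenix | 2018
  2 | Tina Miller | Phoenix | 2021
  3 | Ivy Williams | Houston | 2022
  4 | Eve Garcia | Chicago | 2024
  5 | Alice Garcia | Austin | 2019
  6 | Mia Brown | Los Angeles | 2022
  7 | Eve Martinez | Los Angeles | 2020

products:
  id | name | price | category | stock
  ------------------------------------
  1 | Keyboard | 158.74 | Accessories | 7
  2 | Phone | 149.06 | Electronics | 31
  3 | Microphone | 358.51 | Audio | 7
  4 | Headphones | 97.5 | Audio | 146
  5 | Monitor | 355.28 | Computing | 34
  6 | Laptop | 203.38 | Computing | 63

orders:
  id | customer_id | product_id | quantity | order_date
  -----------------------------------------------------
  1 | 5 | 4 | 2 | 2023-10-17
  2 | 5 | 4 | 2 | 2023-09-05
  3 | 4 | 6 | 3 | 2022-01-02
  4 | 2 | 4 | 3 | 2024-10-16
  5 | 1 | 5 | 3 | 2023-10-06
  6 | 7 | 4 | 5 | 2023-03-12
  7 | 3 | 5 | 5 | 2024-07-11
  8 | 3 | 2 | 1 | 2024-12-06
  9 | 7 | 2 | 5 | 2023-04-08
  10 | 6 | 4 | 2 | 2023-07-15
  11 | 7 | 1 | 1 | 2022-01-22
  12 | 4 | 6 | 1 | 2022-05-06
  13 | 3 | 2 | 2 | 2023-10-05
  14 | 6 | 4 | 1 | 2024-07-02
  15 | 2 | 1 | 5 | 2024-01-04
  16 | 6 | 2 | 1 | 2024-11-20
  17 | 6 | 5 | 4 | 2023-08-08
SELECT name, signup_year FROM customers WHERE signup_year > 2023

Execution result:
name | signup_year
Eve Garcia | 2024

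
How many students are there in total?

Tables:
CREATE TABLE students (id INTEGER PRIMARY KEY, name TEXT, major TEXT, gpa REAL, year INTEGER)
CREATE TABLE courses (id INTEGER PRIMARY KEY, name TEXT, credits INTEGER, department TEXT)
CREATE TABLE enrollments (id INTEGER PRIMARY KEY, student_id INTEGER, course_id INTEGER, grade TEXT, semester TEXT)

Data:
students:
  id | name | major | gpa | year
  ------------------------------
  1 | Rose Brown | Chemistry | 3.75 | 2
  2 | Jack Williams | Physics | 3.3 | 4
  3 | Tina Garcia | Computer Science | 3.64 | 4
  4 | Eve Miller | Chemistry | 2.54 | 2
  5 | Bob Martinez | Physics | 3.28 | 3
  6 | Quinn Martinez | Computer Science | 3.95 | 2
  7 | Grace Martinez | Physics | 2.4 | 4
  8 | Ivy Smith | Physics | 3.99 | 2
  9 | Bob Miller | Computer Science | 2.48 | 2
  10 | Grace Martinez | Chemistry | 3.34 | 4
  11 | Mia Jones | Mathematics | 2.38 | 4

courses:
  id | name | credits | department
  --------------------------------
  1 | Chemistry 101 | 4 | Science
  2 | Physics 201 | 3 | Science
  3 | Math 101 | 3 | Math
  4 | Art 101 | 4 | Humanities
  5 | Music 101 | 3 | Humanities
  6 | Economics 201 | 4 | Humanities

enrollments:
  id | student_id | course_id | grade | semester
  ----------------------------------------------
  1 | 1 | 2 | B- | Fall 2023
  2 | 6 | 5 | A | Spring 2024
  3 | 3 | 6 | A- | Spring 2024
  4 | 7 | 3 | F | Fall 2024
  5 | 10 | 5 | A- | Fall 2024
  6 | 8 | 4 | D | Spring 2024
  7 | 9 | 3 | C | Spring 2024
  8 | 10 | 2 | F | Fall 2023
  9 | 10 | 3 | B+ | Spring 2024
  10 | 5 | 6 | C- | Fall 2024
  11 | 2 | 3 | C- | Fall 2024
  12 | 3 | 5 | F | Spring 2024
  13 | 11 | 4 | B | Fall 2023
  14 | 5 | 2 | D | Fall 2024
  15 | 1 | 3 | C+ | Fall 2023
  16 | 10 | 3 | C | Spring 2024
SELECT COUNT(*) FROM students

Execution result:
11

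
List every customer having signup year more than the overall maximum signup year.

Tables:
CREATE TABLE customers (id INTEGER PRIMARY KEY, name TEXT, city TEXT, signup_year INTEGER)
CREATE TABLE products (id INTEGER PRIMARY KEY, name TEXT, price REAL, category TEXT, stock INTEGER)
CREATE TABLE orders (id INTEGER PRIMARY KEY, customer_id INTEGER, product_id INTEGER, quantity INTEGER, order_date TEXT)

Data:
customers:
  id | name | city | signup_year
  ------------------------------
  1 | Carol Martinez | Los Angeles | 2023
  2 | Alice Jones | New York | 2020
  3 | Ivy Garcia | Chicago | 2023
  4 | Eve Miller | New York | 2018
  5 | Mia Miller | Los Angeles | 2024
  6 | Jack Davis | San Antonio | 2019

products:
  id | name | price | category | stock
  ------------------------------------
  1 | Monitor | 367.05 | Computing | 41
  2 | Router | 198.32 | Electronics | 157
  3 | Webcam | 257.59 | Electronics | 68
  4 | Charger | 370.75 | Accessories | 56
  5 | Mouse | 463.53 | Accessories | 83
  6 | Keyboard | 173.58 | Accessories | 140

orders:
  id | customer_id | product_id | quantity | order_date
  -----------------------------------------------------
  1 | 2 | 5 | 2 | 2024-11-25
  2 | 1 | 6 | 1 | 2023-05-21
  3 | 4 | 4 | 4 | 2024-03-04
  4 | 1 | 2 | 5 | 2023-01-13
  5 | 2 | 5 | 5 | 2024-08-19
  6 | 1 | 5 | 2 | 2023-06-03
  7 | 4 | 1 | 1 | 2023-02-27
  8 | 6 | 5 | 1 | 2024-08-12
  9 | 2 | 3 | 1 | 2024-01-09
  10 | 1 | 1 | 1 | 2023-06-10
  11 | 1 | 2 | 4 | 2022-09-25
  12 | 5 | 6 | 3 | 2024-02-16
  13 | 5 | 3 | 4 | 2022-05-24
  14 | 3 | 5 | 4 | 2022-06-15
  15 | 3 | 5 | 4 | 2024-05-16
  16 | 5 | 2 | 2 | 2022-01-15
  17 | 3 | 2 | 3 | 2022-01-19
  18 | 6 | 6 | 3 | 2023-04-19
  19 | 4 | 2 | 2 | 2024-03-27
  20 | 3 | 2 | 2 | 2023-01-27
SELECT name, signup_year FROM customers WHERE signup_year > (SELECT MAX(signup_year) FROM customers)

Execution result:
(no rows)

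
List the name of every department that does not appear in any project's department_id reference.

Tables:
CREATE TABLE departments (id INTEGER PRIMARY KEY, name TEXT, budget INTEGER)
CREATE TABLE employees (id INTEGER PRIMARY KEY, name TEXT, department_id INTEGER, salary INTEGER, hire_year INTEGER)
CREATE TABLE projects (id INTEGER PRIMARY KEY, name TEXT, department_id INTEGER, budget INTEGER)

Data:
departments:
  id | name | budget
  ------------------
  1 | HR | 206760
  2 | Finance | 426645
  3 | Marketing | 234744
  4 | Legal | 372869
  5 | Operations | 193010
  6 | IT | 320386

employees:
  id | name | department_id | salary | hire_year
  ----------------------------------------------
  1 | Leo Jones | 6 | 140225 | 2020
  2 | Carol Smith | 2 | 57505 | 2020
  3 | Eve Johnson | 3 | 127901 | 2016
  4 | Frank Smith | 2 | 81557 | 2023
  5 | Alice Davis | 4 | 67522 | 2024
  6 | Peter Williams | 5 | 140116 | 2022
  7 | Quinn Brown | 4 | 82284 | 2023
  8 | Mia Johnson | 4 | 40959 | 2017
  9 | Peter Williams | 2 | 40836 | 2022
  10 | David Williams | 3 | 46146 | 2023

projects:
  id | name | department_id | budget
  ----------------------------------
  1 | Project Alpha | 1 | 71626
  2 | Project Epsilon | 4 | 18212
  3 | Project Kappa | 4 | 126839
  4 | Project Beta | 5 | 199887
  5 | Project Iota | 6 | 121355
SELECT p.name FROM departments p LEFT JOIN projects c ON c.department_id = p.id WHERE c.id IS NULL

Execution result:
name
Finance
Marketing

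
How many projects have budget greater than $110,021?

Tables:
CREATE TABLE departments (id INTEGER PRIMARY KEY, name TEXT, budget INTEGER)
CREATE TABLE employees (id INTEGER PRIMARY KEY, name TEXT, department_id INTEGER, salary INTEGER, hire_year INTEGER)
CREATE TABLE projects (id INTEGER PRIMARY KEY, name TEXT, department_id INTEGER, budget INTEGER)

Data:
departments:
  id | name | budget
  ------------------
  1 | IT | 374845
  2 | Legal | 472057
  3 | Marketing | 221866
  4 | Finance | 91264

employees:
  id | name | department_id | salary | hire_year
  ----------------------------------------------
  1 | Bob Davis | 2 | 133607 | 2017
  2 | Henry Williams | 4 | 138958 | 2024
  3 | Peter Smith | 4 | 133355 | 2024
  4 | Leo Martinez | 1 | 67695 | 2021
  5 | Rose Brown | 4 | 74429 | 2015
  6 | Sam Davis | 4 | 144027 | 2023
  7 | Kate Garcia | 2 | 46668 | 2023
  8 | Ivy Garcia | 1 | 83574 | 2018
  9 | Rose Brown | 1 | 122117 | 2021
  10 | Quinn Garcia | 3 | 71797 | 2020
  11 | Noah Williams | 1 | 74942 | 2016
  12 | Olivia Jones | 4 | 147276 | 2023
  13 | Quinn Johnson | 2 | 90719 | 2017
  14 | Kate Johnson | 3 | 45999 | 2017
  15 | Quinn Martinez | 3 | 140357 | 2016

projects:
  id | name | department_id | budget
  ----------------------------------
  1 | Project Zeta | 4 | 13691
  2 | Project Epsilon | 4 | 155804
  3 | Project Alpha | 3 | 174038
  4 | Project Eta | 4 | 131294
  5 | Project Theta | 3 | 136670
SELECT COUNT(*) FROM projects WHERE budget > 110021

Execution result:
4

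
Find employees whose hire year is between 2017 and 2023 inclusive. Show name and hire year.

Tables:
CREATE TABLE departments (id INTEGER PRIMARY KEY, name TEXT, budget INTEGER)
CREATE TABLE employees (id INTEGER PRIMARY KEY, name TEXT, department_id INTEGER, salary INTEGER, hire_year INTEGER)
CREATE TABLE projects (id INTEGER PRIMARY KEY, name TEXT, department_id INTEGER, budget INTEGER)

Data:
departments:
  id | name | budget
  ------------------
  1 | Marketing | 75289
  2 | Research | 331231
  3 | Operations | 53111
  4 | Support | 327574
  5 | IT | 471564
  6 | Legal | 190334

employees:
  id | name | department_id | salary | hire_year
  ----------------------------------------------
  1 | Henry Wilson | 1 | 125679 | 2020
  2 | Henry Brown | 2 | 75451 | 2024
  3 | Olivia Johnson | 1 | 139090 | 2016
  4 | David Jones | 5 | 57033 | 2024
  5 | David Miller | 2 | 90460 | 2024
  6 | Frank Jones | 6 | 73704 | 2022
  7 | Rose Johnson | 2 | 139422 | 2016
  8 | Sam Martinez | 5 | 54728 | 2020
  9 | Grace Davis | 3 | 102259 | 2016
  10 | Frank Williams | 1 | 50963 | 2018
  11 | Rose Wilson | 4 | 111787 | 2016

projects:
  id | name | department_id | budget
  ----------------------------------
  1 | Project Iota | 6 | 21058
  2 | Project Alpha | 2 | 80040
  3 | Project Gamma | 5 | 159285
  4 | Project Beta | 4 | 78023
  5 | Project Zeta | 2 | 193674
SELECT name, hire_year FROM employees WHERE hire_year BETWEEN 2017 AND 2023

Execution result:
name | hire_year
Henry Wilson | 2020
Frank Jones | 2022
Sam Martinez | 2020
Frank Williams | 2018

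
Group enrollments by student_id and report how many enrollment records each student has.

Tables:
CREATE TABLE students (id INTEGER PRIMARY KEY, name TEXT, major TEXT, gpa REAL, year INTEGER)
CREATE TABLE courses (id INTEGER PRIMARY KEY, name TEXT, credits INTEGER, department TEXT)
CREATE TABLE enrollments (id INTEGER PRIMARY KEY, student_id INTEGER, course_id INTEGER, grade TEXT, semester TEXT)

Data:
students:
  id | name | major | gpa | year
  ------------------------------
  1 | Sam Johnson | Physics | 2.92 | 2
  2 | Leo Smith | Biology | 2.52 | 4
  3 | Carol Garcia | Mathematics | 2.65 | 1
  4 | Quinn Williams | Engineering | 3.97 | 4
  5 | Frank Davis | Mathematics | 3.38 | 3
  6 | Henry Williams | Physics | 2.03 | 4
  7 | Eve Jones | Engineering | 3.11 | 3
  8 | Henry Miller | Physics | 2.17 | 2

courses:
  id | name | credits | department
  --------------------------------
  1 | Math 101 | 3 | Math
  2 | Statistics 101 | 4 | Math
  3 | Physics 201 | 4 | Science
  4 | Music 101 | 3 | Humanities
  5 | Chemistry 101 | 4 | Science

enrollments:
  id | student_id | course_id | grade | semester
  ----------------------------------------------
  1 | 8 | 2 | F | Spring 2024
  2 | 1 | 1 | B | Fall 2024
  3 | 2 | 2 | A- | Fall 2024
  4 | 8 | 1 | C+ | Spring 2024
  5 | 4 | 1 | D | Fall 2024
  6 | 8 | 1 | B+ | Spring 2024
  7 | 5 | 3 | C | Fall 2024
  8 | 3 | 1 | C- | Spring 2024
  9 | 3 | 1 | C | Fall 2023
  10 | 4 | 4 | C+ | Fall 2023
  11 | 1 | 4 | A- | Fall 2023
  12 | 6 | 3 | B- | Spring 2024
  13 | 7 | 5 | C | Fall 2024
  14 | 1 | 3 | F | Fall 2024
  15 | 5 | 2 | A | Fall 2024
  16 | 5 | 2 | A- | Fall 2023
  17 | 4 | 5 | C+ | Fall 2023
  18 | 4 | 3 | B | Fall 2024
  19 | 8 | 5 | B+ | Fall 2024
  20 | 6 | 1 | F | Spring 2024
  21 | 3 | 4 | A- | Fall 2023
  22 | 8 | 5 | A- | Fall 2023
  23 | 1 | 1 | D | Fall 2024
SELECT student_id, COUNT(*) AS enrollment_count FROM enrollments GROUP BY student_id

Execution result:
student_id | enrollment_count
1 | 4
2 | 1
3 | 3
4 | 4
5 | 3
6 | 2
7 | 1
8 | 5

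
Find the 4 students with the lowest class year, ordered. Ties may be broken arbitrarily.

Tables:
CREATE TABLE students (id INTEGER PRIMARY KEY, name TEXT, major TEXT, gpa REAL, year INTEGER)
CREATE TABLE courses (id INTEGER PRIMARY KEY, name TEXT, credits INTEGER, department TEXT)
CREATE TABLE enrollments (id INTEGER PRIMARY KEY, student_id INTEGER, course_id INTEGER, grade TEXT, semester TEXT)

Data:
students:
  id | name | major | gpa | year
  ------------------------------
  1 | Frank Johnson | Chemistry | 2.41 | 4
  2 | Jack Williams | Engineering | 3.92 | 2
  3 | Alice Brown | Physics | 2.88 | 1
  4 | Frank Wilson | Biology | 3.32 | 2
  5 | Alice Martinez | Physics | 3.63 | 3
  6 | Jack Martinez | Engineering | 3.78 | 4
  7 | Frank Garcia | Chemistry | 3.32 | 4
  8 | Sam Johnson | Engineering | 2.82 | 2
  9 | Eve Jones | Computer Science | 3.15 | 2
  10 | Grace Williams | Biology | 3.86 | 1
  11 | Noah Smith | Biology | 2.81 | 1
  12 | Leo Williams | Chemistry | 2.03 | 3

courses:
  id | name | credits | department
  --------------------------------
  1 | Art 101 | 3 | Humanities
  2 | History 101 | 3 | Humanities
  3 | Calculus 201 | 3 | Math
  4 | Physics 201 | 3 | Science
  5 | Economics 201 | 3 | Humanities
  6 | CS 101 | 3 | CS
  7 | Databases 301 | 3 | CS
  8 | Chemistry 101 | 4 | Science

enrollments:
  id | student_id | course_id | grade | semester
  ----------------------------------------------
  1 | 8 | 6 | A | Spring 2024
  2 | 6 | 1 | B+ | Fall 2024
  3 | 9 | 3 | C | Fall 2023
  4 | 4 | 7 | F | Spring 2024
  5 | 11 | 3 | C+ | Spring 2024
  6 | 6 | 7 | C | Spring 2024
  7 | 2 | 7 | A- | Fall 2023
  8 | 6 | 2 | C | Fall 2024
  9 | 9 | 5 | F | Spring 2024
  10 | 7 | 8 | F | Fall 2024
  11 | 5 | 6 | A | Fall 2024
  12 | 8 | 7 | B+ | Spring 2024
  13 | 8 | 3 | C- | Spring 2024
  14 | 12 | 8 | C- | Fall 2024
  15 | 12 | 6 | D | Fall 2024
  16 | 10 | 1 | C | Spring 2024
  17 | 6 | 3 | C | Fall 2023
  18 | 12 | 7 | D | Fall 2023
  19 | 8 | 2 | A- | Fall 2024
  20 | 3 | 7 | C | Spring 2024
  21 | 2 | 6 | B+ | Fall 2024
SELECT name, year FROM students ORDER BY year ASC LIMIT 4

Execution result:
name | year
Alice Brown | 1
Grace Williams | 1
Noah Smith | 1
Jack Williams | 2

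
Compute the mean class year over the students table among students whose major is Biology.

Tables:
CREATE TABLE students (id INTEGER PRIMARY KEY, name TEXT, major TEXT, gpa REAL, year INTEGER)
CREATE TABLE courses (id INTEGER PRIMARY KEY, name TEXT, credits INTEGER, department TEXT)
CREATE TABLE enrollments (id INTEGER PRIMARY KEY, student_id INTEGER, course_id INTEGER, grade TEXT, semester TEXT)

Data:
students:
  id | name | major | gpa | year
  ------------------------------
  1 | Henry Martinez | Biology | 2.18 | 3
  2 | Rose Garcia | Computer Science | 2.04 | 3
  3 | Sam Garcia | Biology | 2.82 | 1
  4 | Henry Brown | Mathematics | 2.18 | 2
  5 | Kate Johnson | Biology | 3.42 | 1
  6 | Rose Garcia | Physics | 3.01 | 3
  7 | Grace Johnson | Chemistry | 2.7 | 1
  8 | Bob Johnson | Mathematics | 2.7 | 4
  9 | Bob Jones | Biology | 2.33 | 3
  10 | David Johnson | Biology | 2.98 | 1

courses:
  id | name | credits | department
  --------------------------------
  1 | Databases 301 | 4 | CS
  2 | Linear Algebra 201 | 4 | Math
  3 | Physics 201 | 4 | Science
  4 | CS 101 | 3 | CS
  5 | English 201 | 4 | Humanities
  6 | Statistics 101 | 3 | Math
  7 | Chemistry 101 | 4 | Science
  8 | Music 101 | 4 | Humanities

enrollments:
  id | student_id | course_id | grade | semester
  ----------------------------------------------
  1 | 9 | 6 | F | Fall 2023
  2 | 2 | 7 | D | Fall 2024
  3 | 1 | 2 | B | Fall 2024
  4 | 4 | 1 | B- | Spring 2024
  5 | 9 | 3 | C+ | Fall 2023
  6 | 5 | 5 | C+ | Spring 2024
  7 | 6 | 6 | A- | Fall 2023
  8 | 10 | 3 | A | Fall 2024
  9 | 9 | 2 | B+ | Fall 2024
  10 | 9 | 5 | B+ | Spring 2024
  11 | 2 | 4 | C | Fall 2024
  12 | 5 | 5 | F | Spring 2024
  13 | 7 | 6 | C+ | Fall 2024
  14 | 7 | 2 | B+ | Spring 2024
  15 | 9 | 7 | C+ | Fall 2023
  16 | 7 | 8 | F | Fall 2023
SELECT AVG(year) FROM students WHERE major = 'Biology'

Execution result:
1.80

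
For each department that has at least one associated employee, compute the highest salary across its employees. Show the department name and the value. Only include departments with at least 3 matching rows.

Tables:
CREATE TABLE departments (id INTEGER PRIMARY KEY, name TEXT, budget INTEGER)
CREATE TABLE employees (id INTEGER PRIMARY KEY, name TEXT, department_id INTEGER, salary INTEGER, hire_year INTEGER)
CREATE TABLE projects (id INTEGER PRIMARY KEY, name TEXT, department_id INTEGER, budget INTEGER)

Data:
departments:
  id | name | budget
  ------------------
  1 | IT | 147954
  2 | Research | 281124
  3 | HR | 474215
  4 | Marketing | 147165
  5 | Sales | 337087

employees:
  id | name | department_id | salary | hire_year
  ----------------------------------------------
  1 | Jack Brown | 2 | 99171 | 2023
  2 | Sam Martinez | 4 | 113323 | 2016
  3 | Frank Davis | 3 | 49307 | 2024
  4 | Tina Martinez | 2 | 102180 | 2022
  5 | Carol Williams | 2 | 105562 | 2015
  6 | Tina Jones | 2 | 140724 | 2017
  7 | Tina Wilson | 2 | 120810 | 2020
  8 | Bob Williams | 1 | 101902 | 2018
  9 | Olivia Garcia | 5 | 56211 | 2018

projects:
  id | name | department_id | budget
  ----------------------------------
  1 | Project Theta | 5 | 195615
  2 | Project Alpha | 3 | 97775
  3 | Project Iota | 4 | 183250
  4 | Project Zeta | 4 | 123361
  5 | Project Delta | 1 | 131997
SELECT p.name, MAX(c.salary) AS max_salary FROM employees c JOIN departments p ON c.department_id = p.id GROUP BY p.id, p.name HAVING COUNT(*) >= 3

Execution result:
name | max_salary
Research | 140724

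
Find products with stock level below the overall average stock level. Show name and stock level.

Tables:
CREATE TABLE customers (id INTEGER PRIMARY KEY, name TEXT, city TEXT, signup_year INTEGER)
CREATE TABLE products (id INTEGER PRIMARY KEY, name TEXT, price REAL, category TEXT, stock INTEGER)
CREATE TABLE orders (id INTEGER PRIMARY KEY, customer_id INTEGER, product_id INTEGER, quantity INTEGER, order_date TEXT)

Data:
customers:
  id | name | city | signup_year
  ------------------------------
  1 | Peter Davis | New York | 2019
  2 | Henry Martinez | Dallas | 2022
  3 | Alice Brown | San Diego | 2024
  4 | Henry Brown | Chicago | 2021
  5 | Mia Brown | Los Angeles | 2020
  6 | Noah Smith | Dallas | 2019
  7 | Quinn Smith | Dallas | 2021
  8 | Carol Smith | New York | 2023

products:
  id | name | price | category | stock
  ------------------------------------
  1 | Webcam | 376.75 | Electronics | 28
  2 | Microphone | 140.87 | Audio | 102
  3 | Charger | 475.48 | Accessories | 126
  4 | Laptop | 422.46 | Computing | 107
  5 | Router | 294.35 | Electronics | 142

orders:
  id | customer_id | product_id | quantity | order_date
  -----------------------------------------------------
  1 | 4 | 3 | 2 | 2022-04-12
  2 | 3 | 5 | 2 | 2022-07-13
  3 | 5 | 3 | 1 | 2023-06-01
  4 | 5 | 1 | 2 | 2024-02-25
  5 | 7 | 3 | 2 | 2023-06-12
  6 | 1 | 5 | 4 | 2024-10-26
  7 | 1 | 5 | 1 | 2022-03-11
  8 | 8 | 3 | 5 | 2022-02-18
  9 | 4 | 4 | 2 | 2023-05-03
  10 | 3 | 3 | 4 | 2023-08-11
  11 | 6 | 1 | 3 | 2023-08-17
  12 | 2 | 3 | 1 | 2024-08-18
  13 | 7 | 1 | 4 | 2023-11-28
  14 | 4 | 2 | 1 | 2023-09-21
SELECT name, stock FROM products WHERE stock < (SELECT AVG(stock) FROM products)

Execution result:
name | stock
Webcam | 28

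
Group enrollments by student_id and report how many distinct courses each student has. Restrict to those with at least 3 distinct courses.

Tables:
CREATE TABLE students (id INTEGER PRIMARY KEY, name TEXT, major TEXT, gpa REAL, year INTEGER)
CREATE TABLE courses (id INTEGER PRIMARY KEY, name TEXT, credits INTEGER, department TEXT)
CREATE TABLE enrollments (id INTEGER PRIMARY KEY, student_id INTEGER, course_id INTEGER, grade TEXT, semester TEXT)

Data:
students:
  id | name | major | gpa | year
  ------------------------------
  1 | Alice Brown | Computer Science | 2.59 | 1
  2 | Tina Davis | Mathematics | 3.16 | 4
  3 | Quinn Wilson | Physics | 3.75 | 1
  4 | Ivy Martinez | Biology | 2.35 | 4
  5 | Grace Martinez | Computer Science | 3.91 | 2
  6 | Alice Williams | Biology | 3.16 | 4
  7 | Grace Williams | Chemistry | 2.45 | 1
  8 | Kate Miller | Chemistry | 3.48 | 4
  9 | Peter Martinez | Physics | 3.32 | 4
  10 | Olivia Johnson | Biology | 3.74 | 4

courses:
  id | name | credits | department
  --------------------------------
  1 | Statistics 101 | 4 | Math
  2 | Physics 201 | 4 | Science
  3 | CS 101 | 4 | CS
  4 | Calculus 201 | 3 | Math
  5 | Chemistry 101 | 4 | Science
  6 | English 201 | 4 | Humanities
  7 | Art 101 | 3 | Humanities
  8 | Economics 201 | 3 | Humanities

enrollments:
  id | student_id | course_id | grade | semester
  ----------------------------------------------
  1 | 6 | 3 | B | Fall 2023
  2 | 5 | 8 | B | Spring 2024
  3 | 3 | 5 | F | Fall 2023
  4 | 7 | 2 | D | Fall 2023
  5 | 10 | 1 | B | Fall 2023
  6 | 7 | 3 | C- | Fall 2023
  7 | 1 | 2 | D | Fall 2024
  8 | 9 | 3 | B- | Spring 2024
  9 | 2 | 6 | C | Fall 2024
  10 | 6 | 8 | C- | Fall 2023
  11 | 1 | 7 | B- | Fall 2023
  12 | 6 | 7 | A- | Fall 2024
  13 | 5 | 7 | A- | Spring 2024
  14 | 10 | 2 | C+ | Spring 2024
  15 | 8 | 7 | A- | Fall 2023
SELECT student_id, COUNT(DISTINCT course_id) AS distinct_course_count FROM enrollments GROUP BY student_id HAVING COUNT(DISTINCT course_id) >= 3

Execution result:
student_id | distinct_course_count
6 | 3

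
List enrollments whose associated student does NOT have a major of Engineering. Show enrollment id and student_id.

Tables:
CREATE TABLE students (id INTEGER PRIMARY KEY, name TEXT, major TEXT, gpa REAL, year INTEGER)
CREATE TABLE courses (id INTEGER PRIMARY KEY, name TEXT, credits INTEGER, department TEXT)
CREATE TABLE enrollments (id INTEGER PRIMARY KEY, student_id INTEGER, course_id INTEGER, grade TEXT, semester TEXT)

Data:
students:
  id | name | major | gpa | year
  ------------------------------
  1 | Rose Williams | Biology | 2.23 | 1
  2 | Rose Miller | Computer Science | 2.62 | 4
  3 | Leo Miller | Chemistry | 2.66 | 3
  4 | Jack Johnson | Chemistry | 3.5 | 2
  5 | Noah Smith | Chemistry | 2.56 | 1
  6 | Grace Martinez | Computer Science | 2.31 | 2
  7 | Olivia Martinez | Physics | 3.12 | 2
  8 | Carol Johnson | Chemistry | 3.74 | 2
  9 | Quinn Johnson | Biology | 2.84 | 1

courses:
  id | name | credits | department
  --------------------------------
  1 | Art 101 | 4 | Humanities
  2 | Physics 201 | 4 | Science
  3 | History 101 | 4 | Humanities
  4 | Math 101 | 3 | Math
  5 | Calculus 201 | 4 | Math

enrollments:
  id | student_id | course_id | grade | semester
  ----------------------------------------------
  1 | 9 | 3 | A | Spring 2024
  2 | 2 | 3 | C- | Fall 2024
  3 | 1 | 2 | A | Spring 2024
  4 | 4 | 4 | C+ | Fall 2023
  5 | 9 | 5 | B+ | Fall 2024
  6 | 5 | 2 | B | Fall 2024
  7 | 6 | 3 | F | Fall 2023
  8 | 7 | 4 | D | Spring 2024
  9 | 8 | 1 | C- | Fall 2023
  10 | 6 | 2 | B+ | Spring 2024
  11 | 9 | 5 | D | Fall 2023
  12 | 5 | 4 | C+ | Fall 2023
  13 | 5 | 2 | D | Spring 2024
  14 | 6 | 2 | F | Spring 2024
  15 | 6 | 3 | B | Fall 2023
SELECT id, student_id FROM enrollments WHERE student_id NOT IN (SELECT id FROM students WHERE major = 'Engineering')

Execution result:
id | student_id
1 | 9
2 | 2
3 | 1
4 | 4
5 | 9
6 | 5
7 | 6
8 | 7
9 | 8
10 | 6
11 | 9
12 | 5
13 | 5
14 | 6
15 | 6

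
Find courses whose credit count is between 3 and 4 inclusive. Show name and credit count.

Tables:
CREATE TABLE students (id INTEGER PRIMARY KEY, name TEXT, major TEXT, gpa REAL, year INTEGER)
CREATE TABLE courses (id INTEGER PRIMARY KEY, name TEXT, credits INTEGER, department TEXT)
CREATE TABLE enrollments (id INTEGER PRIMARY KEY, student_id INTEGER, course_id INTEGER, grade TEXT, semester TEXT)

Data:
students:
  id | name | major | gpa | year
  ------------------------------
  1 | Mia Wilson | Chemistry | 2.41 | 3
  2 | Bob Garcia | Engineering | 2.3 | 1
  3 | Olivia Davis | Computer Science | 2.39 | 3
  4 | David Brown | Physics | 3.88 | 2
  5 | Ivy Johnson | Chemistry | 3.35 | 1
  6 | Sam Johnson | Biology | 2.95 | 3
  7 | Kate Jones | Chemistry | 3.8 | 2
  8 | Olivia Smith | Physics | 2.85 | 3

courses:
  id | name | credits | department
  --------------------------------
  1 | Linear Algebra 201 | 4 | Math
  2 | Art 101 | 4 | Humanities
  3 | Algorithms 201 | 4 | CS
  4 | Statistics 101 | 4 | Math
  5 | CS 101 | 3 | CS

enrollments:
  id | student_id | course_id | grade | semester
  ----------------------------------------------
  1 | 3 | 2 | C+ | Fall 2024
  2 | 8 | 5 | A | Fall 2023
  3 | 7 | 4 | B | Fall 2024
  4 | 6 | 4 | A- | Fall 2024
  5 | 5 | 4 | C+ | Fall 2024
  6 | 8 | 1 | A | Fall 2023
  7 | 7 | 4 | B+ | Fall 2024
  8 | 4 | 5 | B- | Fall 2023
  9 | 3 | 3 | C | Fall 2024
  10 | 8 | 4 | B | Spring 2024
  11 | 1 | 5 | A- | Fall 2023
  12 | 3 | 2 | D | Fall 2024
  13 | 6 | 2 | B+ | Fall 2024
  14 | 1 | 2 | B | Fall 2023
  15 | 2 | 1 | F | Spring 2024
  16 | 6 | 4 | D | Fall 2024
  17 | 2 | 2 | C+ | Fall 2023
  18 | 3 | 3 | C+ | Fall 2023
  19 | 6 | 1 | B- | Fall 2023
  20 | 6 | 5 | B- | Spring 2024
SELECT name, credits FROM courses WHERE credits BETWEEN 3 AND 4

Execution result:
name | credits
Linear Algebra 201 | 4
Art 101 | 4
Algorithms 201 | 4
Statistics 101 | 4
CS 101 | 3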